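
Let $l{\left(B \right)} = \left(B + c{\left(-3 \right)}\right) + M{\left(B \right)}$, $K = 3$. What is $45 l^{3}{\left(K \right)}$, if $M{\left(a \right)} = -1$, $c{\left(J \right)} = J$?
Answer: $-45$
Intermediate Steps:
$l{\left(B \right)} = -4 + B$ ($l{\left(B \right)} = \left(B - 3\right) - 1 = \left(-3 + B\right) - 1 = -4 + B$)
$45 l^{3}{\left(K \right)} = 45 \left(-4 + 3\right)^{3} = 45 \left(-1\right)^{3} = 45 \left(-1\right) = -45$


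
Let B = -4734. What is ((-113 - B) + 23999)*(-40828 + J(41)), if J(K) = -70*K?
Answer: -1250636760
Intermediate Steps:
((-113 - B) + 23999)*(-40828 + J(41)) = ((-113 - 1*(-4734)) + 23999)*(-40828 - 70*41) = ((-113 + 4734) + 23999)*(-40828 - 2870) = (4621 + 23999)*(-43698) = 28620*(-43698) = -1250636760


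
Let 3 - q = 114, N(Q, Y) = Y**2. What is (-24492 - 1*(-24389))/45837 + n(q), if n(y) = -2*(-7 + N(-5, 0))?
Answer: 641615/45837 ≈ 13.998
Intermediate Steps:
q = -111 (q = 3 - 1*114 = 3 - 114 = -111)
n(y) = 14 (n(y) = -2*(-7 + 0**2) = -2*(-7 + 0) = -2*(-7) = 14)
(-24492 - 1*(-24389))/45837 + n(q) = (-24492 - 1*(-24389))/45837 + 14 = (-24492 + 24389)*(1/45837) + 14 = -103*1/45837 + 14 = -103/45837 + 14 = 641615/45837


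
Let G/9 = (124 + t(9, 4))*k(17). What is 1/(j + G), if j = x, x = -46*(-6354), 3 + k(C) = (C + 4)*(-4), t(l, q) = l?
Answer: 1/188145 ≈ 5.3151e-6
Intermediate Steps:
k(C) = -19 - 4*C (k(C) = -3 + (C + 4)*(-4) = -3 + (4 + C)*(-4) = -3 + (-16 - 4*C) = -19 - 4*C)
x = 292284
j = 292284
G = -104139 (G = 9*((124 + 9)*(-19 - 4*17)) = 9*(133*(-19 - 68)) = 9*(133*(-87)) = 9*(-11571) = -104139)
1/(j + G) = 1/(292284 - 104139) = 1/188145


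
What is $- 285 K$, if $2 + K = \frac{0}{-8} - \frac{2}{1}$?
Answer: $1140$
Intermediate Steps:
$K = -4$ ($K = -2 + \left(\frac{0}{-8} - \frac{2}{1}\right) = -2 + \left(0 \left(- \frac{1}{8}\right) - 2\right) = -2 + \left(0 - 2\right) = -2 - 2 = -4$)
$- 285 K = \left(-285\right) \left(-4\right) = 1140$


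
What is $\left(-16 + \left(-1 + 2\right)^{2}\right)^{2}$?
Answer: $225$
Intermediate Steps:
$\left(-16 + \left(-1 + 2\right)^{2}\right)^{2} = \left(-16 + 1^{2}\right)^{2} = \left(-16 + 1\right)^{2} = \left(-15\right)^{2} = 225$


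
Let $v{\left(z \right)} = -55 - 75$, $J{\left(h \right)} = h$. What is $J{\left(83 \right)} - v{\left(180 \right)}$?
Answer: $213$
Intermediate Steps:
$v{\left(z \right)} = -130$ ($v{\left(z \right)} = -55 - 75 = -130$)
$J{\left(83 \right)} - v{\left(180 \right)} = 83 - -130 = 83 + 130 = 213$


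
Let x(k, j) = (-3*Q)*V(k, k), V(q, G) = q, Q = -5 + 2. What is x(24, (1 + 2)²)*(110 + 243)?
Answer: 76248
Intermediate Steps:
Q = -3
x(k, j) = 9*k (x(k, j) = (-3*(-3))*k = 9*k)
x(24, (1 + 2)²)*(110 + 243) = (9*24)*(110 + 243) = 216*353 = 76248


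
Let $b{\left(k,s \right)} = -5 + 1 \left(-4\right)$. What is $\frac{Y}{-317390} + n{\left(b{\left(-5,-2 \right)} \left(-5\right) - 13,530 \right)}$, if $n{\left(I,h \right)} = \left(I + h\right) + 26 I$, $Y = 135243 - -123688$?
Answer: $\frac{442182729}{317390} \approx 1393.2$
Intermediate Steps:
$b{\left(k,s \right)} = -9$ ($b{\left(k,s \right)} = -5 - 4 = -9$)
$Y = 258931$ ($Y = 135243 + 123688 = 258931$)
$n{\left(I,h \right)} = h + 27 I$
$\frac{Y}{-317390} + n{\left(b{\left(-5,-2 \right)} \left(-5\right) - 13,530 \right)} = \frac{258931}{-317390} + \left(530 + 27 \left(\left(-9\right) \left(-5\right) - 13\right)\right) = 258931 \left(- \frac{1}{317390}\right) + \left(530 + 27 \left(45 - 13\right)\right) = - \frac{258931}{317390} + \left(530 + 27 \cdot 32\right) = - \frac{258931}{317390} + \left(530 + 864\right) = - \frac{258931}{317390} + 1394 = \frac{442182729}{317390}$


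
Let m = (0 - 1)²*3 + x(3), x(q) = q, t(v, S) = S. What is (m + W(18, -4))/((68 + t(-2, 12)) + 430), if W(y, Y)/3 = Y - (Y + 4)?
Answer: -1/85 ≈ -0.011765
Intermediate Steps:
W(y, Y) = -12 (W(y, Y) = 3*(Y - (Y + 4)) = 3*(Y - (4 + Y)) = 3*(Y + (-4 - Y)) = 3*(-4) = -12)
m = 6 (m = (0 - 1)²*3 + 3 = (-1)²*3 + 3 = 1*3 + 3 = 3 + 3 = 6)
(m + W(18, -4))/((68 + t(-2, 12)) + 430) = (6 - 12)/((68 + 12) + 430) = -6/(80 + 430) = -6/510 = -6*1/510 = -1/85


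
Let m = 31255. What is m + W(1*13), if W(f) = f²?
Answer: 31424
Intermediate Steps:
m + W(1*13) = 31255 + (1*13)² = 31255 + 13² = 31255 + 169 = 31424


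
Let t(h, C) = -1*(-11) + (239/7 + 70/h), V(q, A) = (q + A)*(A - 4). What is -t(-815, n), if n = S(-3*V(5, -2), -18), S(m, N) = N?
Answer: -51410/1141 ≈ -45.057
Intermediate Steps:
V(q, A) = (-4 + A)*(A + q) (V(q, A) = (A + q)*(-4 + A) = (-4 + A)*(A + q))
n = -18
t(h, C) = 316/7 + 70/h (t(h, C) = 11 + (239*(⅐) + 70/h) = 11 + (239/7 + 70/h) = 316/7 + 70/h)
-t(-815, n) = -(316/7 + 70/(-815)) = -(316/7 + 70*(-1/815)) = -(316/7 - 14/163) = -1*51410/1141 = -51410/1141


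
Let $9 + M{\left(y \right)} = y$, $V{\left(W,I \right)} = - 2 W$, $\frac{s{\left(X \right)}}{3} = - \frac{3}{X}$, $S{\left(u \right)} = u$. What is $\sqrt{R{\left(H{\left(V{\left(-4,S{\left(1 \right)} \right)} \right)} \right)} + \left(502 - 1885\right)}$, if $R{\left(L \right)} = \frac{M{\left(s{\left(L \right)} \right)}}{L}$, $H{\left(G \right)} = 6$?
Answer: $\frac{i \sqrt{5539}}{2} \approx 37.212 i$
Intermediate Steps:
$s{\left(X \right)} = - \frac{9}{X}$ ($s{\left(X \right)} = 3 \left(- \frac{3}{X}\right) = - \frac{9}{X}$)
$M{\left(y \right)} = -9 + y$
$R{\left(L \right)} = \frac{-9 - \frac{9}{L}}{L}$
$\sqrt{R{\left(H{\left(V{\left(-4,S{\left(1 \right)} \right)} \right)} \right)} + \left(502 - 1885\right)} = \sqrt{\frac{9 \left(-1 - 6\right)}{36} + \left(502 - 1885\right)} = \sqrt{9 \cdot \frac{1}{36} \left(-1 - 6\right) - 1383} = \sqrt{9 \cdot \frac{1}{36} \left(-7\right) - 1383} = \sqrt{- \frac{7}{4} - 1383} = \sqrt{- \frac{5539}{4}} = \frac{i \sqrt{5539}}{2}$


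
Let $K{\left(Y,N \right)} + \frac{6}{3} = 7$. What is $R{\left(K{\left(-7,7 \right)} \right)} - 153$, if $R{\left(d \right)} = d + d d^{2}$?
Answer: $-23$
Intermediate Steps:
$K{\left(Y,N \right)} = 5$ ($K{\left(Y,N \right)} = -2 + 7 = 5$)
$R{\left(d \right)} = d + d^{3}$
$R{\left(K{\left(-7,7 \right)} \right)} - 153 = \left(5 + 5^{3}\right) - 153 = \left(5 + 125\right) - 153 = 130 - 153 = -23$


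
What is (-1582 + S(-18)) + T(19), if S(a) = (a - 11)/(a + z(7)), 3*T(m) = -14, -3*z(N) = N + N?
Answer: -323419/204 ≈ -1585.4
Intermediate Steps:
z(N) = -2*N/3 (z(N) = -(N + N)/3 = -2*N/3)
T(m) = -14/3 (T(m) = (⅓)*(-14) = -14/3)
S(a) = (-11 + a)/(-14/3 + a) (S(a) = (a - 11)/(a - ⅔*7) = (-11 + a)/(a - 14/3) = (-11 + a)/(-14/3 + a))
(-1582 + S(-18)) + T(19) = (-1582 + 3*(-11 - 18)/(-14 + 3*(-18))) - 14/3 = (-1582 + 3*(-29)/(-14 - 54)) - 14/3 = (-1582 + 3*(-29)/(-68)) - 14/3 = (-1582 + 3*(-1/68)*(-29)) - 14/3 = (-1582 + 87/68) - 14/3 = -107489/68 - 14/3 = -323419/204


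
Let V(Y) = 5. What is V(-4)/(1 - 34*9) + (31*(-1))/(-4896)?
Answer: -3005/298656 ≈ -0.010062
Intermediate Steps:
V(-4)/(1 - 34*9) + (31*(-1))/(-4896) = 5/(1 - 34*9) + (31*(-1))/(-4896) = 5/(1 - 306) - 31*(-1/4896) = 5/(-305) + 31/4896 = 5*(-1/305) + 31/4896 = -1/61 + 31/4896 = -3005/298656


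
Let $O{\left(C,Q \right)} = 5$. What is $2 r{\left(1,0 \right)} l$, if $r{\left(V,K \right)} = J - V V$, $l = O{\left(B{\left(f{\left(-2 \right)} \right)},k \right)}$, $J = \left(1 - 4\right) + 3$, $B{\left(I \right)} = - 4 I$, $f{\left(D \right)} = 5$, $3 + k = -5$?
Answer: $-10$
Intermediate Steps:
$k = -8$ ($k = -3 - 5 = -8$)
$J = 0$ ($J = -3 + 3 = 0$)
$l = 5$
$r{\left(V,K \right)} = - V^{2}$ ($r{\left(V,K \right)} = 0 - V V = 0 - V^{2} = - V^{2}$)
$2 r{\left(1,0 \right)} l = 2 \left(- 1^{2}\right) 5 = 2 \left(\left(-1\right) 1\right) 5 = 2 \left(-1\right) 5 = \left(-2\right) 5 = -10$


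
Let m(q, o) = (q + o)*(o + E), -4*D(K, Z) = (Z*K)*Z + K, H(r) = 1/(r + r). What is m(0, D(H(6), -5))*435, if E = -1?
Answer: 69745/192 ≈ 363.26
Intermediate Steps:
H(r) = 1/(2*r)
D(K, Z) = -K/4 - K*Z²/4 (D(K, Z) = -((Z*K)*Z + K)/4 = -((K*Z)*Z + K)/4 = -(K*Z² + K)/4 = -(K + K*Z²)/4 = -K/4 - K*Z²/4)
m(q, o) = (-1 + o)*(o + q) (m(q, o) = (q + o)*(o - 1) = (o + q)*(-1 + o) = (-1 + o)*(o + q))
m(0, D(H(6), -5))*435 = ((-(½)/6*(1 + (-5)²)/4)² - (-1)*(½)/6*(1 + (-5)²)/4 - 1*0 - (½)/6*(1 + (-5)²)/4*0)*435 = ((-(½)*(⅙)*(1 + 25)/4)² - (-1)*(½)*(⅙)*(1 + 25)/4 + 0 - (½)*(⅙)*(1 + 25)/4*0)*435 = ((-¼*1/12*26)² - (-1)*26/(4*12) + 0 - ¼*1/12*26*0)*435 = ((-13/24)² - 1*(-13/24) + 0 - 13/24*0)*435 = (169/576 + 13/24 + 0 + 0)*435 = (481/576)*435 = 69745/192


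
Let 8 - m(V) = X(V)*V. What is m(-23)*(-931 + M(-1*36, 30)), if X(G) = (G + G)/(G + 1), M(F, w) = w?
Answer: -555917/11 ≈ -50538.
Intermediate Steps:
X(G) = 2*G/(1 + G) (X(G) = (2*G)/(1 + G) = 2*G/(1 + G))
m(V) = 8 - 2*V²/(1 + V) (m(V) = 8 - 2*V/(1 + V)*V = 8 - 2*V²/(1 + V))
m(-23)*(-931 + M(-1*36, 30)) = (2*(4 - 1*(-23)² + 4*(-23))/(1 - 23))*(-931 + 30) = (2*(4 - 1*529 - 92)/(-22))*(-901) = (2*(-1/22)*(4 - 529 - 92))*(-901) = (2*(-1/22)*(-617))*(-901) = (617/11)*(-901) = -555917/11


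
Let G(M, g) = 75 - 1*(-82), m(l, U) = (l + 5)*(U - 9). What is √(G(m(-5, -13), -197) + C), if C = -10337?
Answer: 2*I*√2545 ≈ 100.9*I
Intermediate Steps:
m(l, U) = (-9 + U)*(5 + l) (m(l, U) = (5 + l)*(-9 + U) = (-9 + U)*(5 + l))
G(M, g) = 157 (G(M, g) = 75 + 82 = 157)
√(G(m(-5, -13), -197) + C) = √(157 - 10337) = √(-10180) = 2*I*√2545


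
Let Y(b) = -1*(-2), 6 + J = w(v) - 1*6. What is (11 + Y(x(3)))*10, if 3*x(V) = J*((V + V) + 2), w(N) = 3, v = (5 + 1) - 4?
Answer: 130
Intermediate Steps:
v = 2 (v = 6 - 4 = 2)
J = -9 (J = -6 + (3 - 1*6) = -6 + (3 - 6) = -6 - 3 = -9)
x(V) = -6 - 6*V (x(V) = (-9*((V + V) + 2))/3 = (-9*(2*V + 2))/3 = (-9*(2 + 2*V))/3 = (-18 - 18*V)/3 = -6 - 6*V)
Y(b) = 2
(11 + Y(x(3)))*10 = (11 + 2)*10 = 13*10 = 130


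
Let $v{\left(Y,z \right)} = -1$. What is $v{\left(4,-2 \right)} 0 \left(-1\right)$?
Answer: $0$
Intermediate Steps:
$v{\left(4,-2 \right)} 0 \left(-1\right) = - 0 \left(-1\right) = \left(-1\right) 0 = 0$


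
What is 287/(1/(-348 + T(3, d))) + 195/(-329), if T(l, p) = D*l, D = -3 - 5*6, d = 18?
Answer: -42207276/329 ≈ -1.2829e+5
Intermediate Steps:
D = -33 (D = -3 - 30 = -33)
T(l, p) = -33*l
287/(1/(-348 + T(3, d))) + 195/(-329) = 287/(1/(-348 - 33*3)) + 195/(-329) = 287/(1/(-348 - 99)) + 195*(-1/329) = 287/(1/(-447)) - 195/329 = 287/(-1/447) - 195/329 = 287*(-447) - 195/329 = -128289 - 195/329 = -42207276/329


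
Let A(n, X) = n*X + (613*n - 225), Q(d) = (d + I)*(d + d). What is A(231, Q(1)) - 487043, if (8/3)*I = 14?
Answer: -685555/2 ≈ -3.4278e+5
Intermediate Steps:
I = 21/4 (I = (3/8)*14 = 21/4 ≈ 5.2500)
Q(d) = 2*d*(21/4 + d) (Q(d) = (d + 21/4)*(d + d) = (21/4 + d)*(2*d) = 2*d*(21/4 + d))
A(n, X) = -225 + 613*n + X*n (A(n, X) = X*n + (-225 + 613*n) = -225 + 613*n + X*n)
A(231, Q(1)) - 487043 = (-225 + 613*231 + ((½)*1*(21 + 4*1))*231) - 487043 = (-225 + 141603 + ((½)*1*(21 + 4))*231) - 487043 = (-225 + 141603 + ((½)*1*25)*231) - 487043 = (-225 + 141603 + (25/2)*231) - 487043 = (-225 + 141603 + 5775/2) - 487043 = 288531/2 - 487043 = -685555/2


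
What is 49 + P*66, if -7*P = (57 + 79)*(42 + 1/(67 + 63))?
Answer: -24486673/455 ≈ -53817.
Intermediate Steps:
P = -371348/455 (P = -(57 + 79)*(42 + 1/(67 + 63))/7 = -136*(42 + 1/130)/7 = -136*5461/(7*130) = -⅐*371348/65 = -371348/455 ≈ -816.15)
49 + P*66 = 49 - 371348/455*66 = 49 - 24508968/455 = -24486673/455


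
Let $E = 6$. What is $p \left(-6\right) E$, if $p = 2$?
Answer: $-72$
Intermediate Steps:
$p \left(-6\right) E = 2 \left(-6\right) 6 = \left(-12\right) 6 = -72$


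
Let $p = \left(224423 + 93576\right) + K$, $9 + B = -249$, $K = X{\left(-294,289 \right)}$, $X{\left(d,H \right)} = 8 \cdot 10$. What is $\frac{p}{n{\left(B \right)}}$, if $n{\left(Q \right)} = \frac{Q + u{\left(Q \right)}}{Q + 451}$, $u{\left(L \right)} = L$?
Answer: $- \frac{61389247}{516} \approx -1.1897 \cdot 10^{5}$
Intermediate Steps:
$X{\left(d,H \right)} = 80$
$K = 80$
$B = -258$ ($B = -9 - 249 = -258$)
$n{\left(Q \right)} = \frac{2 Q}{451 + Q}$ ($n{\left(Q \right)} = \frac{Q + Q}{Q + 451} = \frac{2 Q}{451 + Q}$)
$p = 318079$ ($p = \left(224423 + 93576\right) + 80 = 317999 + 80 = 318079$)
$\frac{p}{n{\left(B \right)}} = \frac{318079}{2 \left(-258\right) \frac{1}{451 - 258}} = \frac{318079}{2 \left(-258\right) \frac{1}{193}} = \frac{318079}{- \frac{516}{193}} = 318079 \left(- \frac{193}{516}\right) = - \frac{61389247}{516}$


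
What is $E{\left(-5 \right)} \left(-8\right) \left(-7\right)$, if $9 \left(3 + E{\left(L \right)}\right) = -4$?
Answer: $- \frac{1736}{9} \approx -192.89$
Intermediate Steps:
$E{\left(L \right)} = - \frac{31}{9}$ ($E{\left(L \right)} = -3 + \frac{1}{9} \left(-4\right) = -3 - \frac{4}{9} = - \frac{31}{9}$)
$E{\left(-5 \right)} \left(-8\right) \left(-7\right) = \left(- \frac{31}{9}\right) \left(-8\right) \left(-7\right) = \frac{248}{9} \left(-7\right) = - \frac{1736}{9}$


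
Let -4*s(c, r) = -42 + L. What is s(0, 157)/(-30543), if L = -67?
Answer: -109/122172 ≈ -0.00089218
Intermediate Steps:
s(c, r) = 109/4 (s(c, r) = -(-42 - 67)/4 = -¼*(-109) = 109/4)
s(0, 157)/(-30543) = (109/4)/(-30543) = (109/4)*(-1/30543) = -109/122172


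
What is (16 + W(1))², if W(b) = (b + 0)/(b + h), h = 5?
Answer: 9409/36 ≈ 261.36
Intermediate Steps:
W(b) = b/(5 + b) (W(b) = (b + 0)/(b + 5) = b/(5 + b))
(16 + W(1))² = (16 + 1/(5 + 1))² = (16 + 1/6)² = (16 + 1*(⅙))² = (16 + ⅙)² = (97/6)² = 9409/36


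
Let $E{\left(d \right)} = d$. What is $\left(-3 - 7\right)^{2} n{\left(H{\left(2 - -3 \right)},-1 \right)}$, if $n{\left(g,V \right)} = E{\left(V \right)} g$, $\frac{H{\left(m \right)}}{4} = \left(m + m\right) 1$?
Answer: $-4000$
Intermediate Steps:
$H{\left(m \right)} = 8 m$ ($H{\left(m \right)} = 4 \left(m + m\right) 1 = 4 \cdot 2 m 1 = 4 \cdot 2 m = 8 m$)
$n{\left(g,V \right)} = V g$
$\left(-3 - 7\right)^{2} n{\left(H{\left(2 - -3 \right)},-1 \right)} = \left(-3 - 7\right)^{2} \left(- 8 \left(2 - -3\right)\right) = \left(-10\right)^{2} \left(- 8 \left(2 + 3\right)\right) = 100 \left(- 8 \cdot 5\right) = 100 \left(\left(-1\right) 40\right) = 100 \left(-40\right) = -4000$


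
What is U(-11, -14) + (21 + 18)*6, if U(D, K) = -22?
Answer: 212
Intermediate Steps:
U(-11, -14) + (21 + 18)*6 = -22 + (21 + 18)*6 = -22 + 39*6 = -22 + 234 = 212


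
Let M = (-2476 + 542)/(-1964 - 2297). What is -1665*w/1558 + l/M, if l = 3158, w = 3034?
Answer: 68262226/18373 ≈ 3715.4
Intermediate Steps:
M = 1934/4261 (M = -1934/(-4261) = -1934*(-1/4261) = 1934/4261 ≈ 0.45388)
-1665*w/1558 + l/M = -1665/(1558/3034) + 3158/(1934/4261) = -1665/(1558*(1/3034)) + 3158*(4261/1934) = -1665/19/37 + 6728119/967 = -1665*37/19 + 6728119/967 = -61605/19 + 6728119/967 = 68262226/18373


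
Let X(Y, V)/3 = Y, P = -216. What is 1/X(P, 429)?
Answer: -1/648 ≈ -0.0015432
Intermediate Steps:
X(Y, V) = 3*Y
1/X(P, 429) = 1/(3*(-216)) = 1/(-648) = -1/648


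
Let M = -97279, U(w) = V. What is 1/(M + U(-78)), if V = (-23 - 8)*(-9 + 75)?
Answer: -1/99325 ≈ -1.0068e-5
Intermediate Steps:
V = -2046 (V = -31*66 = -2046)
U(w) = -2046
1/(M + U(-78)) = 1/(-97279 - 2046) = 1/(-99325) = -1/99325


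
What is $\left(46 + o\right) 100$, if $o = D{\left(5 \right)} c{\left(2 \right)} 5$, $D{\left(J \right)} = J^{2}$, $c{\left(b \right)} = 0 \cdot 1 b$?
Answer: $4600$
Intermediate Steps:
$c{\left(b \right)} = 0$ ($c{\left(b \right)} = 0 b = 0$)
$o = 0$ ($o = 5^{2} \cdot 0 \cdot 5 = 25 \cdot 0 \cdot 5 = 0 \cdot 5 = 0$)
$\left(46 + o\right) 100 = \left(46 + 0\right) 100 = 46 \cdot 100 = 4600$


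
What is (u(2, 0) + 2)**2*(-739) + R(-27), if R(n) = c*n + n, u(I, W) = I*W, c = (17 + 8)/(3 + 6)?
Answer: -3058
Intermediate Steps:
c = 25/9 ≈ 2.7778
R(n) = 34*n/9 (R(n) = 25*n/9 + n = 34*n/9)
(u(2, 0) + 2)**2*(-739) + R(-27) = (2*0 + 2)**2*(-739) + (34/9)*(-27) = (0 + 2)**2*(-739) - 102 = 2**2*(-739) - 102 = 4*(-739) - 102 = -2956 - 102 = -3058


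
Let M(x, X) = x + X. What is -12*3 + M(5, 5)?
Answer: -26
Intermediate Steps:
M(x, X) = X + x
-12*3 + M(5, 5) = -12*3 + (5 + 5) = -36 + 10 = -26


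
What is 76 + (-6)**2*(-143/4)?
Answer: -1211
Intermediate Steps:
76 + (-6)**2*(-143/4) = 76 + 36*(-143*1/4) = 76 + 36*(-143/4) = 76 - 1287 = -1211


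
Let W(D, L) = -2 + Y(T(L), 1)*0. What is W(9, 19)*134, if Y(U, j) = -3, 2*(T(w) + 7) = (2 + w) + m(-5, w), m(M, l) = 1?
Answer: -268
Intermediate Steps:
T(w) = -11/2 + w/2 (T(w) = -7 + ((2 + w) + 1)/2 = -7 + (3 + w)/2 = -7 + (3/2 + w/2) = -11/2 + w/2)
W(D, L) = -2 (W(D, L) = -2 - 3*0 = -2 + 0 = -2)
W(9, 19)*134 = -2*134 = -268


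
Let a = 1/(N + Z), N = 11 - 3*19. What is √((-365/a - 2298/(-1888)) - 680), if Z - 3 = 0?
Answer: √836343231/236 ≈ 122.54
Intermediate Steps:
Z = 3 (Z = 3 + 0 = 3)
N = -46 (N = 11 - 57 = -46)
a = -1/43 (a = 1/(-46 + 3) = 1/(-43) = -1/43 ≈ -0.023256)
√((-365/a - 2298/(-1888)) - 680) = √((-365/(-1/43) - 2298/(-1888)) - 680) = √((-365*(-43) - 2298*(-1/1888)) - 680) = √((15695 + 1149/944) - 680) = √(14817229/944 - 680) = √(14175309/944) = √836343231/236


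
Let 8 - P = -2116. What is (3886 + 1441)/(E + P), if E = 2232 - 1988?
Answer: 5327/2368 ≈ 2.2496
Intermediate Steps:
P = 2124 (P = 8 - 1*(-2116) = 8 + 2116 = 2124)
E = 244
(3886 + 1441)/(E + P) = (3886 + 1441)/(244 + 2124) = 5327/2368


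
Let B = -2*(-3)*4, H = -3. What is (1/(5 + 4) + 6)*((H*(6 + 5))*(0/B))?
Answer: 0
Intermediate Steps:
B = 24 (B = 6*4 = 24)
(1/(5 + 4) + 6)*((H*(6 + 5))*(0/B)) = (1/(5 + 4) + 6)*((-3*(6 + 5))*(0/24)) = (1/9 + 6)*((-3*11)*(0*(1/24))) = (1/9 + 6)*(-33*0) = (55/9)*0 = 0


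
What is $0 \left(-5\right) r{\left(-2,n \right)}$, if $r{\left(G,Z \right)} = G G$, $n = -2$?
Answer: $0$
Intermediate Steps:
$r{\left(G,Z \right)} = G^{2}$
$0 \left(-5\right) r{\left(-2,n \right)} = 0 \left(-5\right) \left(-2\right)^{2} = 0 \cdot 4 = 0$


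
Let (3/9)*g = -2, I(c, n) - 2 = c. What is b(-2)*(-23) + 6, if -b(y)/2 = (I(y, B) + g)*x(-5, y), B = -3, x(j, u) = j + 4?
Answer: 282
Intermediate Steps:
x(j, u) = 4 + j
I(c, n) = 2 + c
g = -6 (g = 3*(-2) = -6)
b(y) = -8 + 2*y (b(y) = -2*((2 + y) - 6)*(4 - 5) = -2*(-4 + y)*(-1) = -2*(4 - y) = -8 + 2*y)
b(-2)*(-23) + 6 = (-8 + 2*(-2))*(-23) + 6 = (-8 - 4)*(-23) + 6 = -12*(-23) + 6 = 276 + 6 = 282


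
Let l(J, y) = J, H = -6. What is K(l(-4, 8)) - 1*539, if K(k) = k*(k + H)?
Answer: -499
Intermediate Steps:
K(k) = k*(-6 + k) (K(k) = k*(k - 6) = k*(-6 + k))
K(l(-4, 8)) - 1*539 = -4*(-6 - 4) - 1*539 = -4*(-10) - 539 = 40 - 539 = -499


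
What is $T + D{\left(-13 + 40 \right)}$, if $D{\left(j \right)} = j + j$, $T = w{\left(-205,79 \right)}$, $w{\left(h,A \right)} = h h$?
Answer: $42079$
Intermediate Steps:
$w{\left(h,A \right)} = h^{2}$
$T = 42025$ ($T = \left(-205\right)^{2} = 42025$)
$D{\left(j \right)} = 2 j$
$T + D{\left(-13 + 40 \right)} = 42025 + 2 \left(-13 + 40\right) = 42025 + 2 \cdot 27 = 42025 + 54 = 42079$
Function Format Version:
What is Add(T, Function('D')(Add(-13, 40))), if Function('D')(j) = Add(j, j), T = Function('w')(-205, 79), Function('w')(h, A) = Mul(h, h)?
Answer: 42079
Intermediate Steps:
Function('w')(h, A) = Pow(h, 2)
T = 42025 (T = Pow(-205, 2) = 42025)
Function('D')(j) = Mul(2, j)
Add(T, Function('D')(Add(-13, 40))) = Add(42025, Mul(2, Add(-13, 40))) = Add(42025, Mul(2, 27)) = Add(42025, 54) = 42079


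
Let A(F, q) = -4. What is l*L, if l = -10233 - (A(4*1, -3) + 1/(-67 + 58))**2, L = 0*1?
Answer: 0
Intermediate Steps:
L = 0
l = -830242/81 (l = -10233 - (-4 + 1/(-67 + 58))**2 = -10233 - (-4 + 1/(-9))**2 = -10233 - (-4 - 1/9)**2 = -10233 - (-37/9)**2 = -10233 - 1*1369/81 = -10233 - 1369/81 = -830242/81 ≈ -10250.)
l*L = -830242/81*0 = 0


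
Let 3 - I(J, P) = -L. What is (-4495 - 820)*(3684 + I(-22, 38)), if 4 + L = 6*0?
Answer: -19575145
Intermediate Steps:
L = -4 (L = -4 + 6*0 = -4 + 0 = -4)
I(J, P) = -1 (I(J, P) = 3 - (-1)*(-4) = 3 - 1*4 = 3 - 4 = -1)
(-4495 - 820)*(3684 + I(-22, 38)) = (-4495 - 820)*(3684 - 1) = -5315*3683 = -19575145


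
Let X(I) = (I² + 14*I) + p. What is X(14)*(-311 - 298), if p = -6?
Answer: -235074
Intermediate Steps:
X(I) = -6 + I² + 14*I (X(I) = (I² + 14*I) - 6 = -6 + I² + 14*I)
X(14)*(-311 - 298) = (-6 + 14² + 14*14)*(-311 - 298) = (-6 + 196 + 196)*(-609) = 386*(-609) = -235074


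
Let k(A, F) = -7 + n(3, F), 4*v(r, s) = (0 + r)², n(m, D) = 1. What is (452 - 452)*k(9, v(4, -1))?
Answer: 0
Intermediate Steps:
v(r, s) = r²/4 (v(r, s) = (0 + r)²/4 = r²/4)
k(A, F) = -6 (k(A, F) = -7 + 1 = -6)
(452 - 452)*k(9, v(4, -1)) = (452 - 452)*(-6) = 0*(-6) = 0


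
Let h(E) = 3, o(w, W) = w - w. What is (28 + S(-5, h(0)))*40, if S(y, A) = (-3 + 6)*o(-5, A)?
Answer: 1120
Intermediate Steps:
o(w, W) = 0
S(y, A) = 0 (S(y, A) = (-3 + 6)*0 = 3*0 = 0)
(28 + S(-5, h(0)))*40 = (28 + 0)*40 = 28*40 = 1120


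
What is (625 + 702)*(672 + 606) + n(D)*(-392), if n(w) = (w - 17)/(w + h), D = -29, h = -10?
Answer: 66122302/39 ≈ 1.6954e+6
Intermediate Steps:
n(w) = (-17 + w)/(-10 + w) (n(w) = (w - 17)/(w - 10) = (-17 + w)/(-10 + w))
(625 + 702)*(672 + 606) + n(D)*(-392) = (625 + 702)*(672 + 606) + ((-17 - 29)/(-10 - 29))*(-392) = 1327*1278 + (-46/(-39))*(-392) = 1695906 - 1/39*(-46)*(-392) = 1695906 + (46/39)*(-392) = 1695906 - 18032/39 = 66122302/39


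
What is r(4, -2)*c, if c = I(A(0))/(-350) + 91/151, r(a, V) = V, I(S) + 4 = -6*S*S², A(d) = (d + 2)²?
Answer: -90438/26425 ≈ -3.4224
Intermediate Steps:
A(d) = (2 + d)²
I(S) = -4 - 6*S³ (I(S) = -4 - 6*S*S² = -4 - 6*S³)
c = 45219/26425 (c = (-4 - 6*(2 + 0)⁶)/(-350) + 91/151 = (-4 - 6*(2²)³)*(-1/350) + 91*(1/151) = (-4 - 6*4³)*(-1/350) + 91/151 = (-4 - 6*64)*(-1/350) + 91/151 = (-4 - 384)*(-1/350) + 91/151 = -388*(-1/350) + 91/151 = 194/175 + 91/151 = 45219/26425 ≈ 1.7112)
r(4, -2)*c = -2*45219/26425 = -90438/26425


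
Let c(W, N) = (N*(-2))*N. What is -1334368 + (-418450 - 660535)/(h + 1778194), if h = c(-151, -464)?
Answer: -1798198064521/1347602 ≈ -1.3344e+6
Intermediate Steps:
c(W, N) = -2*N² (c(W, N) = (-2*N)*N = -2*N²)
h = -430592 (h = -2*(-464)² = -2*215296 = -430592)
-1334368 + (-418450 - 660535)/(h + 1778194) = -1334368 + (-418450 - 660535)/(-430592 + 1778194) = -1334368 - 1078985/1347602 = -1798198064521/1347602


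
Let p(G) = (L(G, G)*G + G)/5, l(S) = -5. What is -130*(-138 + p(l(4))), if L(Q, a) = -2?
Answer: 17810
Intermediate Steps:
p(G) = -G/5 (p(G) = (-2*G + G)/5 = -G*(⅕) = -G/5)
-130*(-138 + p(l(4))) = -130*(-138 - ⅕*(-5)) = -130*(-138 + 1) = -130*(-137) = 17810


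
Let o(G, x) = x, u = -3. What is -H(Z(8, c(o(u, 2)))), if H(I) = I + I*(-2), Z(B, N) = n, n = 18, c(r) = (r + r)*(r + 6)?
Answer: 18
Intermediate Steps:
c(r) = 2*r*(6 + r) (c(r) = (2*r)*(6 + r) = 2*r*(6 + r))
Z(B, N) = 18
H(I) = -I (H(I) = I - 2*I = -I)
-H(Z(8, c(o(u, 2)))) = -(-1)*18 = -1*(-18) = 18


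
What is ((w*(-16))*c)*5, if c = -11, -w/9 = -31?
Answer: 245520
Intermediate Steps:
w = 279 (w = -9*(-31) = 279)
((w*(-16))*c)*5 = ((279*(-16))*(-11))*5 = -4464*(-11)*5 = 49104*5 = 245520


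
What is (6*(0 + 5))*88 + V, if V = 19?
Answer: 2659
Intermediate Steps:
(6*(0 + 5))*88 + V = (6*(0 + 5))*88 + 19 = (6*5)*88 + 19 = 30*88 + 19 = 2640 + 19 = 2659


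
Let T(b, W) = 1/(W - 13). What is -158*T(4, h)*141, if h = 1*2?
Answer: 22278/11 ≈ 2025.3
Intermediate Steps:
h = 2
T(b, W) = 1/(-13 + W)
-158*T(4, h)*141 = -158/(-13 + 2)*141 = -158/(-11)*141 = -158*(-1/11)*141 = (158/11)*141 = 22278/11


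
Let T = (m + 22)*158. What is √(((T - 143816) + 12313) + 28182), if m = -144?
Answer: I*√122597 ≈ 350.14*I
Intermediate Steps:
T = -19276 (T = (-144 + 22)*158 = -122*158 = -19276)
√(((T - 143816) + 12313) + 28182) = √(((-19276 - 143816) + 12313) + 28182) = √((-163092 + 12313) + 28182) = √(-150779 + 28182) = √(-122597) = I*√122597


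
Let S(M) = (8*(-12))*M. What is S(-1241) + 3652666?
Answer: 3771802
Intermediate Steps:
S(M) = -96*M
S(-1241) + 3652666 = -96*(-1241) + 3652666 = 119136 + 3652666 = 3771802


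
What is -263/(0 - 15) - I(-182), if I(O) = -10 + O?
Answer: 3143/15 ≈ 209.53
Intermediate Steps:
-263/(0 - 15) - I(-182) = -263/(0 - 15) - (-10 - 182) = -263/(-15) - 1*(-192) = -1/15*(-263) + 192 = 263/15 + 192 = 3143/15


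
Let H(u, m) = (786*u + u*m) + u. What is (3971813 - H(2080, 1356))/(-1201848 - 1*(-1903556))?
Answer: -485627/701708 ≈ -0.69206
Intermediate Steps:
H(u, m) = 787*u + m*u (H(u, m) = (786*u + m*u) + u = 787*u + m*u)
(3971813 - H(2080, 1356))/(-1201848 - 1*(-1903556)) = (3971813 - 2080*(787 + 1356))/(-1201848 - 1*(-1903556)) = (3971813 - 2080*2143)/(-1201848 + 1903556) = (3971813 - 1*4457440)/701708 = (3971813 - 4457440)*(1/701708) = -485627*1/701708 = -485627/701708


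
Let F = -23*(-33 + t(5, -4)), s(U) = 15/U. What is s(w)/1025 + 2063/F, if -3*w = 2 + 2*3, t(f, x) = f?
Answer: 844381/264040 ≈ 3.1979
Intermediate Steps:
w = -8/3 (w = -(2 + 2*3)/3 = -(2 + 6)/3 = -⅓*8 = -8/3 ≈ -2.6667)
F = 644 (F = -23*(-33 + 5) = -23*(-28) = 644)
s(w)/1025 + 2063/F = (15/(-8/3))/1025 + 2063/644 = (15*(-3/8))*(1/1025) + 2063*(1/644) = -45/8*1/1025 + 2063/644 = -9/1640 + 2063/644 = 844381/264040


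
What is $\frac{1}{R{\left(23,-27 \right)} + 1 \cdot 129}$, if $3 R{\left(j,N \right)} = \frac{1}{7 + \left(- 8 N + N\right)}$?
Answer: $\frac{588}{75853} \approx 0.0077518$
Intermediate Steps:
$R{\left(j,N \right)} = \frac{1}{3 \left(7 - 7 N\right)}$ ($R{\left(j,N \right)} = \frac{1}{3 \left(7 + \left(- 8 N + N\right)\right)} = \frac{1}{3 \left(7 - 7 N\right)}$)
$\frac{1}{R{\left(23,-27 \right)} + 1 \cdot 129} = \frac{1}{- \frac{1}{-21 + 21 \left(-27\right)} + 1 \cdot 129} = \frac{1}{- \frac{1}{-21 - 567} + 129} = \frac{1}{- \frac{1}{-588} + 129} = \frac{1}{\left(-1\right) \left(- \frac{1}{588}\right) + 129} = \frac{1}{\frac{1}{588} + 129} = \frac{1}{\frac{75853}{588}} = \frac{588}{75853}$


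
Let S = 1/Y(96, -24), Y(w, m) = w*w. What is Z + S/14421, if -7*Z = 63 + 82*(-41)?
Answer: 438450084871/930327552 ≈ 471.29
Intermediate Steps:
Y(w, m) = w²
S = 1/9216 (S = 1/(96²) = 1/9216 ≈ 0.00010851)
Z = 3299/7 (Z = -(63 + 82*(-41))/7 = -(63 - 3362)/7 = -⅐*(-3299) = 3299/7 ≈ 471.29)
Z + S/14421 = 3299/7 + (1/9216)/14421 = 3299/7 + (1/9216)*(1/14421) = 3299/7 + 1/132903936 = 438450084871/930327552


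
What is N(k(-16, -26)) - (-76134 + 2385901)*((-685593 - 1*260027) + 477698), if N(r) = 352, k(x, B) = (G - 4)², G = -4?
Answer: 1080790794526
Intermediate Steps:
k(x, B) = 64 (k(x, B) = (-4 - 4)² = (-8)² = 64)
N(k(-16, -26)) - (-76134 + 2385901)*((-685593 - 1*260027) + 477698) = 352 - (-76134 + 2385901)*((-685593 - 1*260027) + 477698) = 352 - 2309767*((-685593 - 260027) + 477698) = 352 - 2309767*(-945620 + 477698) = 352 - 2309767*(-467922) = 352 - 1*(-1080790794174) = 352 + 1080790794174 = 1080790794526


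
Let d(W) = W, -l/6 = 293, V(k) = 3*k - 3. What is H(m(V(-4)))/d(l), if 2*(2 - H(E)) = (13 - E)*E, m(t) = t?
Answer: -106/879 ≈ -0.12059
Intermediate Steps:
V(k) = -3 + 3*k
l = -1758 (l = -6*293 = -1758)
H(E) = 2 - E*(13 - E)/2 (H(E) = 2 - (13 - E)*E/2 = 2 - E*(13 - E)/2)
H(m(V(-4)))/d(l) = (2 + (-3 + 3*(-4))²/2 - 13*(-3 + 3*(-4))/2)/(-1758) = (2 + (-3 - 12)²/2 - 13*(-3 - 12)/2)*(-1/1758) = (2 + (½)*(-15)² - 13/2*(-15))*(-1/1758) = (2 + (½)*225 + 195/2)*(-1/1758) = (2 + 225/2 + 195/2)*(-1/1758) = 212*(-1/1758) = -106/879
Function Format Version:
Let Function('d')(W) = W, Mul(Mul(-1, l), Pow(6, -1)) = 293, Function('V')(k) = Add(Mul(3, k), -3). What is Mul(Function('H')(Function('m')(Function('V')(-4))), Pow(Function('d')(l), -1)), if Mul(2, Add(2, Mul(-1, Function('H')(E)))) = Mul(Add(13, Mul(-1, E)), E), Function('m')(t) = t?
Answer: Rational(-106, 879) ≈ -0.12059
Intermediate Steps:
Function('V')(k) = Add(-3, Mul(3, k))
l = -1758 (l = Mul(-6, 293) = -1758)
Function('H')(E) = Add(2, Mul(Rational(-1, 2), E, Add(13, Mul(-1, E)))) (Function('H')(E) = Add(2, Mul(Rational(-1, 2), Mul(Add(13, Mul(-1, E)), E))) = Add(2, Mul(Rational(-1, 2), Mul(E, Add(13, Mul(-1, E))))) = Add(2, Mul(Rational(-1, 2), E, Add(13, Mul(-1, E)))))
Mul(Function('H')(Function('m')(Function('V')(-4))), Pow(Function('d')(l), -1)) = Mul(Add(2, Mul(Rational(1, 2), Pow(Add(-3, Mul(3, -4)), 2)), Mul(Rational(-13, 2), Add(-3, Mul(3, -4)))), Pow(-1758, -1)) = Mul(Add(2, Mul(Rational(1, 2), Pow(Add(-3, -12), 2)), Mul(Rational(-13, 2), Add(-3, -12))), Rational(-1, 1758)) = Mul(Add(2, Mul(Rational(1, 2), Pow(-15, 2)), Mul(Rational(-13, 2), -15)), Rational(-1, 1758)) = Mul(Add(2, Mul(Rational(1, 2), 225), Rational(195, 2)), Rational(-1, 1758)) = Mul(Add(2, Rational(225, 2), Rational(195, 2)), Rational(-1, 1758)) = Mul(212, Rational(-1, 1758)) = Rational(-106, 879)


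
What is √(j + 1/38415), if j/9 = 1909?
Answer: 2*√6338552944035/38415 ≈ 131.08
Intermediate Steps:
j = 17181 (j = 9*1909 = 17181)
√(j + 1/38415) = √(17181 + 1/38415) = √(660008116/38415) = 2*√6338552944035/38415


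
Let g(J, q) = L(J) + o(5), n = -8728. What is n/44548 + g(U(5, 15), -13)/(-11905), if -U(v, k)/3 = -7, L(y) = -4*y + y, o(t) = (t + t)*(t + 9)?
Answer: -26834259/132585985 ≈ -0.20239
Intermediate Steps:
o(t) = 2*t*(9 + t) (o(t) = (2*t)*(9 + t) = 2*t*(9 + t))
L(y) = -3*y
U(v, k) = 21 (U(v, k) = -3*(-7) = 21)
g(J, q) = 140 - 3*J (g(J, q) = -3*J + 2*5*(9 + 5) = -3*J + 2*5*14 = -3*J + 140 = 140 - 3*J)
n/44548 + g(U(5, 15), -13)/(-11905) = -8728/44548 + (140 - 3*21)/(-11905) = -8728*1/44548 + (140 - 63)*(-1/11905) = -2182/11137 + 77*(-1/11905) = -2182/11137 - 77/11905 = -26834259/132585985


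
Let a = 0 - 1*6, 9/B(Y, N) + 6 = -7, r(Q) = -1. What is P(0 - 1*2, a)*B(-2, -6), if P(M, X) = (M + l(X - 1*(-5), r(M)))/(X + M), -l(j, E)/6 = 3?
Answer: -45/26 ≈ -1.7308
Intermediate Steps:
B(Y, N) = -9/13 (B(Y, N) = 9/(-6 - 7) = 9/(-13) = 9*(-1/13) = -9/13)
l(j, E) = -18 (l(j, E) = -6*3 = -18)
a = -6 (a = 0 - 6 = -6)
P(M, X) = (-18 + M)/(M + X) (P(M, X) = (M - 18)/(X + M) = (-18 + M)/(M + X))
P(0 - 1*2, a)*B(-2, -6) = ((-18 + (0 - 1*2))/((0 - 1*2) - 6))*(-9/13) = ((-18 + (0 - 2))/((0 - 2) - 6))*(-9/13) = ((-18 - 2)/(-2 - 6))*(-9/13) = (-20/(-8))*(-9/13) = -1/8*(-20)*(-9/13) = (5/2)*(-9/13) = -45/26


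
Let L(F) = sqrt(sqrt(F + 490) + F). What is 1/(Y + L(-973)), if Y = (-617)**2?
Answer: 1/(380689 + sqrt(-973 + I*sqrt(483))) ≈ 2.6268e-6 - 2.2e-10*I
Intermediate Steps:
L(F) = sqrt(F + sqrt(490 + F)) (L(F) = sqrt(sqrt(490 + F) + F) = sqrt(F + sqrt(490 + F)))
Y = 380689
1/(Y + L(-973)) = 1/(380689 + sqrt(-973 + sqrt(490 - 973))) = 1/(380689 + sqrt(-973 + sqrt(-483))) = 1/(380689 + sqrt(-973 + I*sqrt(483)))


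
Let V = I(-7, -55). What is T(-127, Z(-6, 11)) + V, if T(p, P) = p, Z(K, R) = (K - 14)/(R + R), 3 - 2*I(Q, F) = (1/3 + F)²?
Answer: -29155/18 ≈ -1619.7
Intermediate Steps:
I(Q, F) = 3/2 - (⅓ + F)²/2 (I(Q, F) = 3/2 - (1/3 + F)²/2 = 3/2 - (⅓ + F)²/2)
Z(K, R) = (-14 + K)/(2*R) (Z(K, R) = (-14 + K)/((2*R)) = (-14 + K)*(1/(2*R)) = (-14 + K)/(2*R))
V = -26869/18 (V = 3/2 - (1 + 3*(-55))²/18 = 3/2 - (1 - 165)²/18 = 3/2 - 1/18*(-164)² = 3/2 - 1/18*26896 = 3/2 - 13448/9 = -26869/18 ≈ -1492.7)
T(-127, Z(-6, 11)) + V = -127 - 26869/18 = -29155/18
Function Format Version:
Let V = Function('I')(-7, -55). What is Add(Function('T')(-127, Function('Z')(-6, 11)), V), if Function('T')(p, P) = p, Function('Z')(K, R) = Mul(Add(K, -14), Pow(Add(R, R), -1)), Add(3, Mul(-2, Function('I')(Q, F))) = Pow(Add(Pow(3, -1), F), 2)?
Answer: Rational(-29155, 18) ≈ -1619.7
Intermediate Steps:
Function('I')(Q, F) = Add(Rational(3, 2), Mul(Rational(-1, 2), Pow(Add(Rational(1, 3), F), 2))) (Function('I')(Q, F) = Add(Rational(3, 2), Mul(Rational(-1, 2), Pow(Add(Pow(3, -1), F), 2))) = Add(Rational(3, 2), Mul(Rational(-1, 2), Pow(Add(Rational(1, 3), F), 2))))
Function('Z')(K, R) = Mul(Rational(1, 2), Pow(R, -1), Add(-14, K)) (Function('Z')(K, R) = Mul(Add(-14, K), Pow(Mul(2, R), -1)) = Mul(Add(-14, K), Mul(Rational(1, 2), Pow(R, -1))) = Mul(Rational(1, 2), Pow(R, -1), Add(-14, K)))
V = Rational(-26869, 18) (V = Add(Rational(3, 2), Mul(Rational(-1, 18), Pow(Add(1, Mul(3, -55)), 2))) = Add(Rational(3, 2), Mul(Rational(-1, 18), Pow(Add(1, -165), 2))) = Add(Rational(3, 2), Mul(Rational(-1, 18), Pow(-164, 2))) = Add(Rational(3, 2), Mul(Rational(-1, 18), 26896)) = Add(Rational(3, 2), Rational(-13448, 9)) = Rational(-26869, 18) ≈ -1492.7)
Add(Function('T')(-127, Function('Z')(-6, 11)), V) = Add(-127, Rational(-26869, 18)) = Rational(-29155, 18)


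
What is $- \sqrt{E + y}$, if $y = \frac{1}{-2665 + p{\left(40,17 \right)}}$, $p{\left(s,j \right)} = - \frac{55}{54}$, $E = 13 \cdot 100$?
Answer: $- \frac{\sqrt{26943689818390}}{143965} \approx -36.055$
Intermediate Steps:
$E = 1300$
$p{\left(s,j \right)} = - \frac{55}{54}$ ($p{\left(s,j \right)} = \left(-55\right) \frac{1}{54} = - \frac{55}{54}$)
$y = - \frac{54}{143965}$ ($y = \frac{1}{-2665 - \frac{55}{54}} = \frac{1}{- \frac{143965}{54}} = - \frac{54}{143965} \approx -0.00037509$)
$- \sqrt{E + y} = - \sqrt{1300 - \frac{54}{143965}} = - \sqrt{\frac{187154446}{143965}} = - \frac{\sqrt{26943689818390}}{143965}$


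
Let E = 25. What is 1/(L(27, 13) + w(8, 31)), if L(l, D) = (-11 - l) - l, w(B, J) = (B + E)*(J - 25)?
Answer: 1/133 ≈ 0.0075188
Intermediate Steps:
w(B, J) = (-25 + J)*(25 + B) (w(B, J) = (B + 25)*(J - 25) = (25 + B)*(-25 + J) = (-25 + J)*(25 + B))
L(l, D) = -11 - 2*l
1/(L(27, 13) + w(8, 31)) = 1/((-11 - 2*27) + (-625 - 25*8 + 25*31 + 8*31)) = 1/((-11 - 54) + (-625 - 200 + 775 + 248)) = 1/(-65 + 198) = 1/133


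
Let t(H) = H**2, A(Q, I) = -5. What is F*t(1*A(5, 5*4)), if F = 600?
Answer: 15000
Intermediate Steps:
F*t(1*A(5, 5*4)) = 600*(1*(-5))**2 = 600*(-5)**2 = 600*25 = 15000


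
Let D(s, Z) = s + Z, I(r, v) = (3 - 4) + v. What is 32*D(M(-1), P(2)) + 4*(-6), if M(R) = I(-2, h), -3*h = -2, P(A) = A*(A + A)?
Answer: 664/3 ≈ 221.33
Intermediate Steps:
P(A) = 2*A² (P(A) = A*(2*A) = 2*A²)
h = ⅔ (h = -⅓*(-2) = ⅔ ≈ 0.66667)
I(r, v) = -1 + v
M(R) = -⅓ (M(R) = -1 + ⅔ = -⅓)
D(s, Z) = Z + s
32*D(M(-1), P(2)) + 4*(-6) = 32*(2*2² - ⅓) + 4*(-6) = 32*(2*4 - ⅓) - 24 = 32*(8 - ⅓) - 24 = 32*(23/3) - 24 = 736/3 - 24 = 664/3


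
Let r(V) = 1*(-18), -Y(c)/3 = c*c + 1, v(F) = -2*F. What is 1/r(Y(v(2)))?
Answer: -1/18 ≈ -0.055556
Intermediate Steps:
Y(c) = -3 - 3*c**2 (Y(c) = -3*(c*c + 1) = -3*(c**2 + 1) = -3*(1 + c**2) = -3 - 3*c**2)
r(V) = -18
1/r(Y(v(2))) = 1/(-18) = -1/18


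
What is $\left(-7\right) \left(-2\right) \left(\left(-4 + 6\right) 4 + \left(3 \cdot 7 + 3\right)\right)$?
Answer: $448$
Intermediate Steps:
$\left(-7\right) \left(-2\right) \left(\left(-4 + 6\right) 4 + \left(3 \cdot 7 + 3\right)\right) = 14 \left(2 \cdot 4 + \left(21 + 3\right)\right) = 14 \left(8 + 24\right) = 14 \cdot 32 = 448$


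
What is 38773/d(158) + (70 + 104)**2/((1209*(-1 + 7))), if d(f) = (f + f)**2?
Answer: 183583311/40241968 ≈ 4.5620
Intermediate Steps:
d(f) = 4*f**2 (d(f) = (2*f)**2 = 4*f**2)
38773/d(158) + (70 + 104)**2/((1209*(-1 + 7))) = 38773/((4*158**2)) + (70 + 104)**2/((1209*(-1 + 7))) = 38773/((4*24964)) + 174**2/((1209*6)) = 38773/99856 + 30276/7254 = 38773*(1/99856) + 30276*(1/7254) = 38773/99856 + 1682/403 = 183583311/40241968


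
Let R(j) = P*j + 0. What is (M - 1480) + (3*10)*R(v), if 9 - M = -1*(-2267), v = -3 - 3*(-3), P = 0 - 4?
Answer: -4458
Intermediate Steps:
P = -4
v = 6 (v = -3 + 9 = 6)
R(j) = -4*j (R(j) = -4*j + 0 = -4*j)
M = -2258 (M = 9 - (-1)*(-2267) = 9 - 1*2267 = 9 - 2267 = -2258)
(M - 1480) + (3*10)*R(v) = (-2258 - 1480) + (3*10)*(-4*6) = -3738 + 30*(-24) = -3738 - 720 = -4458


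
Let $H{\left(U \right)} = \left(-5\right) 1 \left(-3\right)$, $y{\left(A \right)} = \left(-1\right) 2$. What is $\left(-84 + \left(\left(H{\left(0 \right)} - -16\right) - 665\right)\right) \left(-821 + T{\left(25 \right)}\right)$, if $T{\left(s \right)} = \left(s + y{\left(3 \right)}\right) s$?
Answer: $176628$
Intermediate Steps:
$y{\left(A \right)} = -2$
$H{\left(U \right)} = 15$ ($H{\left(U \right)} = \left(-5\right) \left(-3\right) = 15$)
$T{\left(s \right)} = s \left(-2 + s\right)$ ($T{\left(s \right)} = \left(s - 2\right) s = \left(-2 + s\right) s = s \left(-2 + s\right)$)
$\left(-84 + \left(\left(H{\left(0 \right)} - -16\right) - 665\right)\right) \left(-821 + T{\left(25 \right)}\right) = \left(-84 + \left(\left(15 - -16\right) - 665\right)\right) \left(-821 + 25 \left(-2 + 25\right)\right) = \left(-84 + \left(\left(15 + 16\right) - 665\right)\right) \left(-821 + 25 \cdot 23\right) = \left(-84 + \left(31 - 665\right)\right) \left(-821 + 575\right) = \left(-84 - 634\right) \left(-246\right) = \left(-718\right) \left(-246\right) = 176628$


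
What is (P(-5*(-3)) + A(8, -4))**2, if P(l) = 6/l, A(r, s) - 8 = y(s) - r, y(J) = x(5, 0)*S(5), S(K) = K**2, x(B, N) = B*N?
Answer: 4/25 ≈ 0.16000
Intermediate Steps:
y(J) = 0 (y(J) = (5*0)*5**2 = 0*25 = 0)
A(r, s) = 8 - r (A(r, s) = 8 + (0 - r) = 8 - r)
(P(-5*(-3)) + A(8, -4))**2 = (6/((-5*(-3))) + (8 - 1*8))**2 = (6/15 + (8 - 8))**2 = (6*(1/15) + 0)**2 = (2/5 + 0)**2 = (2/5)**2 = 4/25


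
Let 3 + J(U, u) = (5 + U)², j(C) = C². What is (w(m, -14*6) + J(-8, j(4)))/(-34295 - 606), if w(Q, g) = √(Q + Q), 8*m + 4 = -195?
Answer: -6/34901 - I*√199/69802 ≈ -0.00017191 - 0.0002021*I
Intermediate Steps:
J(U, u) = -3 + (5 + U)²
m = -199/8 (m = -½ + (⅛)*(-195) = -½ - 195/8 = -199/8 ≈ -24.875)
w(Q, g) = √2*√Q (w(Q, g) = √(2*Q) = √2*√Q)
(w(m, -14*6) + J(-8, j(4)))/(-34295 - 606) = (√2*√(-199/8) + (-3 + (5 - 8)²))/(-34295 - 606) = (√2*(I*√398/4) + (-3 + (-3)²))/(-34901) = (I*√199/2 + (-3 + 9))*(-1/34901) = (I*√199/2 + 6)*(-1/34901) = (6 + I*√199/2)*(-1/34901) = -6/34901 - I*√199/69802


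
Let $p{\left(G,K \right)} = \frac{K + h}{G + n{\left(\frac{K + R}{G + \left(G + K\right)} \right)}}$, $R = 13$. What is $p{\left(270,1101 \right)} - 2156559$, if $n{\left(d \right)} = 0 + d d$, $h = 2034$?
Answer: $- \frac{142786742105469}{66210806} \approx -2.1565 \cdot 10^{6}$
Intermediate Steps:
$n{\left(d \right)} = d^{2}$ ($n{\left(d \right)} = 0 + d^{2} = d^{2}$)
$p{\left(G,K \right)} = \frac{2034 + K}{G + \frac{\left(13 + K\right)^{2}}{\left(K + 2 G\right)^{2}}}$ ($p{\left(G,K \right)} = \frac{K + 2034}{G + \left(\frac{K + 13}{G + \left(G + K\right)}\right)^{2}} = \frac{2034 + K}{G + \left(\frac{13 + K}{K + 2 G}\right)^{2}} = \frac{2034 + K}{G + \frac{\left(13 + K\right)^{2}}{\left(K + 2 G\right)^{2}}}$)
$p{\left(270,1101 \right)} - 2156559 = \frac{\left(1101 + 2 \cdot 270\right)^{2} \left(2034 + 1101\right)}{\left(13 + 1101\right)^{2} + 270 \left(1101 + 2 \cdot 270\right)^{2}} - 2156559 = \left(1101 + 540\right)^{2} \frac{1}{1114^{2} + 270 \left(1101 + 540\right)^{2}} \cdot 3135 - 2156559 = 1641^{2} \frac{1}{1240996 + 270 \cdot 1641^{2}} \cdot 3135 - 2156559 = 2692881 \frac{1}{1240996 + 270 \cdot 2692881} \cdot 3135 - 2156559 = 2692881 \frac{1}{1240996 + 727077870} \cdot 3135 - 2156559 = 2692881 \cdot \frac{1}{728318866} \cdot 3135 - 2156559 = \frac{767471085}{66210806} - 2156559 = - \frac{142786742105469}{66210806}$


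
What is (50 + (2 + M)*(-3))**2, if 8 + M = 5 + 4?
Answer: 1681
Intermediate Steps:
M = 1 (M = -8 + (5 + 4) = -8 + 9 = 1)
(50 + (2 + M)*(-3))**2 = (50 + (2 + 1)*(-3))**2 = (50 + 3*(-3))**2 = (50 - 9)**2 = 41**2 = 1681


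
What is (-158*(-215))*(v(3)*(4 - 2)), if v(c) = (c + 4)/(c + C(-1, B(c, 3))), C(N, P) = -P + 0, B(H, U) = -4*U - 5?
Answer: 23779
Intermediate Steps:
B(H, U) = -5 - 4*U
C(N, P) = -P
v(c) = (4 + c)/(17 + c) (v(c) = (c + 4)/(c - (-5 - 4*3)) = (4 + c)/(c - (-5 - 12)) = (4 + c)/(c - 1*(-17)) = (4 + c)/(c + 17) = (4 + c)/(17 + c))
(-158*(-215))*(v(3)*(4 - 2)) = (-158*(-215))*(((4 + 3)/(17 + 3))*(4 - 2)) = 33970*((7/20)*2) = 33970*(7/10) = 23779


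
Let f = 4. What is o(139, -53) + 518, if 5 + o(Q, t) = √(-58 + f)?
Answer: 513 + 3*I*√6 ≈ 513.0 + 7.3485*I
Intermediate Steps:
o(Q, t) = -5 + 3*I*√6 (o(Q, t) = -5 + √(-58 + 4) = -5 + √(-54) = -5 + 3*I*√6)
o(139, -53) + 518 = (-5 + 3*I*√6) + 518 = 513 + 3*I*√6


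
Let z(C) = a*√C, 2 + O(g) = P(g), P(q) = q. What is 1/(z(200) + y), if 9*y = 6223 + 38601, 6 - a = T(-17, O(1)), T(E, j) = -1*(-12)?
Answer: 50427/251075972 + 1215*√2/502151944 ≈ 0.00020427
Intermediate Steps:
O(g) = -2 + g
T(E, j) = 12
a = -6 (a = 6 - 1*12 = 6 - 12 = -6)
z(C) = -6*√C
y = 44824/9 (y = (6223 + 38601)/9 = (⅑)*44824 = 44824/9 ≈ 4980.4)
1/(z(200) + y) = 1/(-60*√2 + 44824/9) = 1/(44824/9 - 60*√2)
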